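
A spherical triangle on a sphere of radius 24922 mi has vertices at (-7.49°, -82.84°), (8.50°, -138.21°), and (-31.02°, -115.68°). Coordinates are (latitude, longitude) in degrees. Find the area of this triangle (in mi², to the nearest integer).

180017153 mi²

Side lengths (central angles): a = 0.7860, b = 0.6744, c = 1.0028 rad; semiperimeter s = 1.2316.
By l'Huilier's theorem, tan(E/4) = √[tan(s/2) tan((s−a)/2) tan((s−b)/2) tan((s−c)/2)], giving spherical excess E = 0.2898 rad.
Area = E·R² = 0.2898 × (24922)² ≈ 180017153 mi².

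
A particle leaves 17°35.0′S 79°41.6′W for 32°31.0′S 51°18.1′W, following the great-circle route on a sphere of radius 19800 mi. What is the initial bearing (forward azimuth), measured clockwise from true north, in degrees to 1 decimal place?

With φ₁ = -0.3069, φ₂ = -0.5675, Δλ = 0.4955 rad, the forward-azimuth formula gives
θ = atan2( sin Δλ cos φ₂ , cos φ₁ sin φ₂ − sin φ₁ cos φ₂ cos Δλ ) = atan2(0.4010, -0.2883) = 125.72°.
So the initial bearing is 125.7°.

125.7°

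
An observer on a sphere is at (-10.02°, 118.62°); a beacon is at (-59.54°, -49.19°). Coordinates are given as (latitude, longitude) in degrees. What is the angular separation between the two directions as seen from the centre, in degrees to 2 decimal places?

In radians: φ₁ = -0.1749, φ₂ = -1.0392, Δλ = -167.810° = -2.9288 rad.
Haversine: a = sin²(Δφ/2) + cos φ₁ cos φ₂ sin²(Δλ/2) = 0.1754 + (0.9847)(0.5069)(0.9887) = 0.66899.
Central angle c = 2·arcsin(√a) = 1.91556 rad.
So the angular separation is 109.75°.

109.75°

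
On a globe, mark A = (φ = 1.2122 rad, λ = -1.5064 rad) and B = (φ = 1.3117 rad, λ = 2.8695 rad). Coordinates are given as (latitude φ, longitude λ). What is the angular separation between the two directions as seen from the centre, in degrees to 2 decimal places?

28.90°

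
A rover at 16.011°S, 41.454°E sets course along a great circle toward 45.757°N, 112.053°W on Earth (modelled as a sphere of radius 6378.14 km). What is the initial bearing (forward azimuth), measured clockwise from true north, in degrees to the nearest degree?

With φ₁ = -0.2794, φ₂ = 0.7986, Δλ = -2.6792 rad, the forward-azimuth formula gives
θ = atan2( sin Δλ cos φ₂ , cos φ₁ sin φ₂ − sin φ₁ cos φ₂ cos Δλ ) = atan2(-0.3112, 0.5164) = -31.08°.
Adding 360° brings this into [0°, 360°): 329°.

329°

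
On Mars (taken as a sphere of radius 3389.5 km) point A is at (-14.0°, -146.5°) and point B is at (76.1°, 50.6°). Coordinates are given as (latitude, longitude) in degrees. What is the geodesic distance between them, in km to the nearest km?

6935 km

With latitudes φ₁ = -14.000°, φ₂ = 76.100° and longitude difference Δλ = -162.900°:
cos c = sin φ₁ sin φ₂ + cos φ₁ cos φ₂ cos Δλ = (-0.2419)(0.9707) + (0.9703)(0.2402)(-0.9558) = -0.45763,
so c = arccos(-0.45763) = 2.04612 rad.
Distance = R·c = 3389.5 × 2.0461 ≈ 6935 km.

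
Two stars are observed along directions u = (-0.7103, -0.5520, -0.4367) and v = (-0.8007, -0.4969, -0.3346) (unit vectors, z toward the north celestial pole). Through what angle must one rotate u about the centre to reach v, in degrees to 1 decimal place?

8.4°

u·v = 0.9891; |u| = 1.0000, |v| = 1.0000.
cos θ = (u·v)/(|u||v|) = 0.9892, so θ = 8.4°.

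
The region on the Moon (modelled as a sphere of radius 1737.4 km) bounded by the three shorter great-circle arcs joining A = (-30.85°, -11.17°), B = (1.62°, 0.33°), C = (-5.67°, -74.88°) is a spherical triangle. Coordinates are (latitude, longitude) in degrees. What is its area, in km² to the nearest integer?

Side lengths (central angles): a = 1.3169, b = 1.1274, c = 0.5980 rad; semiperimeter s = 1.5212.
By l'Huilier's theorem, tan(E/4) = √[tan(s/2) tan((s−a)/2) tan((s−b)/2) tan((s−c)/2)], giving spherical excess E = 0.3922 rad.
Area = E·R² = 0.3922 × (1737.4)² ≈ 1183833 km².

1183833 km²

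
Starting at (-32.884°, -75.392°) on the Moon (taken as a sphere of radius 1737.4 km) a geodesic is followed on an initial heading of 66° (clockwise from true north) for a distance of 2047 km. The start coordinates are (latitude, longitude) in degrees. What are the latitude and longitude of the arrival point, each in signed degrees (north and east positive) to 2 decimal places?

Angular distance δ = d/R = 2047/1737.4 = 1.17820 rad; initial bearing θ = 1.1519 rad.
sin φ₂ = sin φ₁ cos δ + cos φ₁ sin δ cos θ = (-0.5429)(0.3826) + (0.8398)(0.9239)(0.4067) = 0.1079, so φ₂ = 6.19°.
Δλ = atan2(sin θ sin δ cos φ₁, cos δ − sin φ₁ sin φ₂) = atan2(0.7088, 0.4411) = 58.102°.
λ₂ = -75.392° + 58.102° = -17.29°.

6.19°, -17.29°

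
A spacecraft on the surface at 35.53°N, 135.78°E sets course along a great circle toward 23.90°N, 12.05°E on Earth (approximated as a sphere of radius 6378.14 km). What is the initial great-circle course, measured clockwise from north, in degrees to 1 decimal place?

With φ₁ = 0.6201, φ₂ = 0.4171, Δλ = -2.1595 rad, the forward-azimuth formula gives
θ = atan2( sin Δλ cos φ₂ , cos φ₁ sin φ₂ − sin φ₁ cos φ₂ cos Δλ ) = atan2(-0.7604, 0.6247) = -50.59°.
Adding 360° brings this into [0°, 360°): 309.4°.

309.4°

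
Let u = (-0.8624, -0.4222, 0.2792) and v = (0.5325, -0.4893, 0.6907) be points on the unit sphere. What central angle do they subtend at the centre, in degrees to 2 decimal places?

u·v = -0.0598; |u| = 1.0000, |v| = 1.0000.
cos θ = (u·v)/(|u||v|) = -0.0598, so θ = 93.43°.

93.43°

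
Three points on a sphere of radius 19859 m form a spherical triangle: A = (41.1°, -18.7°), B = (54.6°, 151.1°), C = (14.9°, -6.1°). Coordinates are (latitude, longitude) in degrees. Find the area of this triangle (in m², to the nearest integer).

Side lengths (central angles): a = 1.8823, b = 0.4955, c = 1.4644 rad; semiperimeter s = 1.9211.
By l'Huilier's theorem, tan(E/4) = √[tan(s/2) tan((s−a)/2) tan((s−b)/2) tan((s−c)/2)], giving spherical excess E = 0.2981 rad.
Area = E·R² = 0.2981 × (19859)² ≈ 117575021 m².

117575021 m²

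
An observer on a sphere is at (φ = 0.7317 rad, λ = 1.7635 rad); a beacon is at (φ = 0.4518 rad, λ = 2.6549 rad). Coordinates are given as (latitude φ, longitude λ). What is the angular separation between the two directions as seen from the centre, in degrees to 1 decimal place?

44.6°

With latitudes φ₁ = 41.923°, φ₂ = 25.886° and longitude difference Δλ = 51.073°:
cos c = sin φ₁ sin φ₂ + cos φ₁ cos φ₂ cos Δλ = (0.6681)(0.4366) + (0.7440)(0.8997)(0.6283) = 0.71229,
so c = arccos(0.71229) = 0.77804 rad.
So the angular separation is 44.6°.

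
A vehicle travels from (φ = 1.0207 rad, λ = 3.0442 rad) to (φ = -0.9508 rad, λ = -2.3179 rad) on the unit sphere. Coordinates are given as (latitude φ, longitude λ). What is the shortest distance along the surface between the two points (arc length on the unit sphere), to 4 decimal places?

Let φ₁ = 1.0207 rad, φ₂ = -0.9508 rad, and Δλ = 0.9211 rad.
cos c = sin φ₁ sin φ₂ + cos φ₁ cos φ₂ cos Δλ = (0.8525)(-0.8139) + (0.5228)(0.5810)(0.6050) = -0.51006,
so c = arccos(-0.51006) = 2.10605 rad.
On the unit sphere the arc length equals the central angle: 2.1060.

2.1060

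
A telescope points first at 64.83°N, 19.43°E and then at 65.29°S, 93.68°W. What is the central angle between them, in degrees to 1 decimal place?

153.1°

Let φ₁ = 1.1315 rad, φ₂ = -1.1395 rad, and Δλ = -1.9741 rad.
cos c = sin φ₁ sin φ₂ + cos φ₁ cos φ₂ cos Δλ = (0.9050)(-0.9084) + (0.4253)(0.4180)(-0.3925) = -0.89196,
so c = arccos(-0.89196) = 2.67246 rad.
So the angular separation is 153.1°.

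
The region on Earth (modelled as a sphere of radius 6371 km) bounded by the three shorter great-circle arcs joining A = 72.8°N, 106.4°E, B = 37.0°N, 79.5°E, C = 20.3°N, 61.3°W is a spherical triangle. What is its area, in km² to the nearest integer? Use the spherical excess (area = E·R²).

Side lengths (central angles): a = 1.9516, b = 1.5103, c = 0.6673 rad; semiperimeter s = 2.0646.
By l'Huilier's theorem, tan(E/4) = √[tan(s/2) tan((s−a)/2) tan((s−b)/2) tan((s−c)/2)], giving spherical excess E = 0.5972 rad.
Area = E·R² = 0.5972 × (6371)² ≈ 24238156 km².

24238156 km²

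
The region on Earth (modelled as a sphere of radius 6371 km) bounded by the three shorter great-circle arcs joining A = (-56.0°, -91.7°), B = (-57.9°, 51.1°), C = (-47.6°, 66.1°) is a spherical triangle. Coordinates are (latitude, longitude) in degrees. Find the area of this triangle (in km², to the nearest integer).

Side lengths (central angles): a = 0.2386, b = 1.3046, c = 1.0865 rad; semiperimeter s = 1.3148.
By l'Huilier's theorem, tan(E/4) = √[tan(s/2) tan((s−a)/2) tan((s−b)/2) tan((s−c)/2)], giving spherical excess E = 0.0658 rad.
Area = E·R² = 0.0658 × (6371)² ≈ 2670550 km².

2670550 km²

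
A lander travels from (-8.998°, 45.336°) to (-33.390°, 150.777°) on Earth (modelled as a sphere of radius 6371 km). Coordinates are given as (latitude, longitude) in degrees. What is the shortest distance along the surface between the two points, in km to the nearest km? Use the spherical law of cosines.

Let φ₁ = -0.1570 rad, φ₂ = -0.5828 rad, and Δλ = 1.8403 rad.
cos c = sin φ₁ sin φ₂ + cos φ₁ cos φ₂ cos Δλ = (-0.1564)(-0.5503) + (0.9877)(0.8349)(-0.2662) = -0.13349,
so c = arccos(-0.13349) = 1.70469 rad.
Distance = R·c = 6371 × 1.7047 ≈ 10861 km.

10861 km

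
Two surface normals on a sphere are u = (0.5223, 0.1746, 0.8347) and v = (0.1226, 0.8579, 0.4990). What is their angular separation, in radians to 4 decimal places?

0.8888 rad

u·v = 0.6303; |u| = 1.0000, |v| = 1.0000.
cos θ = (u·v)/(|u||v|) = 0.6303, so θ = 0.8888 rad.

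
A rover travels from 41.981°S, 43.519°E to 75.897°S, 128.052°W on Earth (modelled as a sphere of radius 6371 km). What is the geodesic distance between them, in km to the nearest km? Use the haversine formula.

Let φ₁ = -0.7327 rad, φ₂ = -1.3247 rad, and Δλ = -2.9945 rad.
Haversine: a = sin²(Δφ/2) + cos φ₁ cos φ₂ sin²(Δλ/2) = 0.0851 + (0.7434)(0.2437)(0.9946) = 0.26523.
Central angle c = 2·arcsin(√a) = 1.08202 rad.
Distance = R·c = 6371 × 1.0820 ≈ 6894 km.

6894 km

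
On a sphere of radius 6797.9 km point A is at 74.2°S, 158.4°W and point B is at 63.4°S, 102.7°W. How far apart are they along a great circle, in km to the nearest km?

2576 km

Let φ₁ = -1.2950 rad, φ₂ = -1.1065 rad, and Δλ = 0.9721 rad.
Haversine: a = sin²(Δφ/2) + cos φ₁ cos φ₂ sin²(Δλ/2) = 0.0089 + (0.2723)(0.4478)(0.2182) = 0.03546.
Central angle c = 2·arcsin(√a) = 0.37889 rad.
Distance = R·c = 6797.9 × 0.3789 ≈ 2576 km.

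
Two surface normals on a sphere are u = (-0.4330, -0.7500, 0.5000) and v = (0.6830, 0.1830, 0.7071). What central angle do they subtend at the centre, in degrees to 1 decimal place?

94.6°

u·v = -0.0794; |u| = 1.0000, |v| = 1.0000.
cos θ = (u·v)/(|u||v|) = -0.0794, so θ = 94.6°.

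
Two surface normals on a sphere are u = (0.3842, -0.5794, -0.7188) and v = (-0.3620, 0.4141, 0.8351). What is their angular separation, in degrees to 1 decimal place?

168.3°

u·v = -0.9793; |u| = 1.0000, |v| = 1.0000.
cos θ = (u·v)/(|u||v|) = -0.9793, so θ = 168.3°.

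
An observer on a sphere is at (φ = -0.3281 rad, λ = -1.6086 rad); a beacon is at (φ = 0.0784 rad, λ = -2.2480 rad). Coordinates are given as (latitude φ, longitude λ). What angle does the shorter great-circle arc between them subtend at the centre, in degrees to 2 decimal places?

42.94°

In radians: φ₁ = -0.3281, φ₂ = 0.0784, Δλ = -36.635° = -0.6394 rad.
Haversine: a = sin²(Δφ/2) + cos φ₁ cos φ₂ sin²(Δλ/2) = 0.0407 + (0.9467)(0.9969)(0.0988) = 0.13396.
Central angle c = 2·arcsin(√a) = 0.74943 rad.
So the angular separation is 42.94°.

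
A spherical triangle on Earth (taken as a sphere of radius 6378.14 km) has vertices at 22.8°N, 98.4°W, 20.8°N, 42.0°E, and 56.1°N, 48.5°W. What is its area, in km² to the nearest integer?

6547021 km²

Side lengths (central angles): a = 1.2764, b = 0.8595, c = 2.1252 rad; semiperimeter s = 2.1305.
By l'Huilier's theorem, tan(E/4) = √[tan(s/2) tan((s−a)/2) tan((s−b)/2) tan((s−c)/2)], giving spherical excess E = 0.1609 rad.
Area = E·R² = 0.1609 × (6378.14)² ≈ 6547021 km².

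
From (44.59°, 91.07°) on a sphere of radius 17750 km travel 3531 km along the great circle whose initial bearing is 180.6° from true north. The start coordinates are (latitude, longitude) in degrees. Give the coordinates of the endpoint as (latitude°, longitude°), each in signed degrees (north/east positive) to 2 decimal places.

33.19°, 90.93°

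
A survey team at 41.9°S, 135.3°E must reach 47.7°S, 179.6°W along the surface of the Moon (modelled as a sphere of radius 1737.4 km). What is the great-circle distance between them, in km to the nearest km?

Let φ₁ = -0.7313 rad, φ₂ = -0.8325 rad, and Δλ = 0.7871 rad.
cos c = sin φ₁ sin φ₂ + cos φ₁ cos φ₂ cos Δλ = (-0.6678)(-0.7396) + (0.7443)(0.6730)(0.7059) = 0.84754,
so c = arccos(0.84754) = 0.55946 rad.
Distance = R·c = 1737.4 × 0.5595 ≈ 972 km.

972 km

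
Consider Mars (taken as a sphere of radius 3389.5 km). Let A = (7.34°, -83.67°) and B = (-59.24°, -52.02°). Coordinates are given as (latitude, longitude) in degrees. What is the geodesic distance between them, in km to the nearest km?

Let φ₁ = 0.1281 rad, φ₂ = -1.0339 rad, and Δλ = 0.5524 rad.
cos c = sin φ₁ sin φ₂ + cos φ₁ cos φ₂ cos Δλ = (0.1278)(-0.8593) + (0.9918)(0.5114)(0.8513) = 0.32202,
so c = arccos(0.32202) = 1.24293 rad.
Distance = R·c = 3389.5 × 1.2429 ≈ 4213 km.

4213 km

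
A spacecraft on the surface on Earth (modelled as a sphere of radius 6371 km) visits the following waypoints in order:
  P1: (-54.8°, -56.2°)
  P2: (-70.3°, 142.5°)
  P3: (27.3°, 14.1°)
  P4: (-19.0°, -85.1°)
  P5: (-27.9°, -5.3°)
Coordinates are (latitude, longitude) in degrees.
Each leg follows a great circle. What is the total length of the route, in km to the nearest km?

Leg P1→P2: central angle 0.9456 rad, distance 6024.4 km.
Leg P2→P3: central angle 2.2368 rad, distance 14250.8 km.
Leg P3→P4: central angle 1.8584 rad, distance 11839.9 km.
Leg P4→P5: central angle 1.2658 rad, distance 8064.2 km.
Total: 6024.4 + 14250.8 + 11839.9 + 8064.2 ≈ 40179 km.

40179 km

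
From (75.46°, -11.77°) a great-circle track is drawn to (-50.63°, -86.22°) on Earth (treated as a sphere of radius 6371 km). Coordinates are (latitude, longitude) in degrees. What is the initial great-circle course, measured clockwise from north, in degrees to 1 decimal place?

With φ₁ = 1.3170, φ₂ = -0.8837, Δλ = -1.2994 rad, the forward-azimuth formula gives
θ = atan2( sin Δλ cos φ₂ , cos φ₁ sin φ₂ − sin φ₁ cos φ₂ cos Δλ ) = atan2(-0.6111, -0.3587) = -120.41°.
Adding 360° brings this into [0°, 360°): 239.6°.

239.6°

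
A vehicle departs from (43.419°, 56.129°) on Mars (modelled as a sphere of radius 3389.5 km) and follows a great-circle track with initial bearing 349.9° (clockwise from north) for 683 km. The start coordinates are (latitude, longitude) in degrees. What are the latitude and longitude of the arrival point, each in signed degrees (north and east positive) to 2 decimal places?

Angular distance δ = d/R = 683/3389.5 = 0.20150 rad; initial bearing θ = 6.1069 rad.
sin φ₂ = sin φ₁ cos δ + cos φ₁ sin δ cos θ = (0.6873)(0.9798) + (0.7263)(0.2001)(0.9845) = 0.8165, so φ₂ = 54.74°.
Δλ = atan2(sin θ sin δ cos φ₁, cos δ − sin φ₁ sin φ₂) = atan2(-0.0255, 0.4185) = -3.486°.
λ₂ = 56.129° − 3.486° = 52.64°.

54.74°, 52.64°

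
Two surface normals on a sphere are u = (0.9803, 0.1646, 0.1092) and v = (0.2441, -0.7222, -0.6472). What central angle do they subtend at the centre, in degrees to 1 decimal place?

87.1°

u·v = 0.0497; |u| = 1.0000, |v| = 1.0000.
cos θ = (u·v)/(|u||v|) = 0.0497, so θ = 87.1°.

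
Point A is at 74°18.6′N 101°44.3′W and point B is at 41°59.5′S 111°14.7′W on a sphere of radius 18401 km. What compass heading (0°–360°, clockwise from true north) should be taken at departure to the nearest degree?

Δλ = -9.507° = -0.1659 rad.
y = sin Δλ · cos φ₂ = (-0.1652)(0.7432) = -0.1228
x = cos φ₁ sin φ₂ − sin φ₁ cos φ₂ cos Δλ = (0.2704)(-0.6690) − (0.9627)(0.7432)(0.9863) = -0.8866
θ = atan2(y, x) = -172.12°; adding 360° gives 188°.

188°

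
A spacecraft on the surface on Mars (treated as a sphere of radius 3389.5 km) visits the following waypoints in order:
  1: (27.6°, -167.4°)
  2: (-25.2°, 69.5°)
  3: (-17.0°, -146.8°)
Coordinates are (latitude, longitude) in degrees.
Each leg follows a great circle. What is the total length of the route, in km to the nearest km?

15049 km

Leg 1→2: central angle 2.2590 rad, distance 7656.9 km.
Leg 2→3: central angle 2.1808 rad, distance 7391.8 km.
Total: 7656.9 + 7391.8 ≈ 15049 km.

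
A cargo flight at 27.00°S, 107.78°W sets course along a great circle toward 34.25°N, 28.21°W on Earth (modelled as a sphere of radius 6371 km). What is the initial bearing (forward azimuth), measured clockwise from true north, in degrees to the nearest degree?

55°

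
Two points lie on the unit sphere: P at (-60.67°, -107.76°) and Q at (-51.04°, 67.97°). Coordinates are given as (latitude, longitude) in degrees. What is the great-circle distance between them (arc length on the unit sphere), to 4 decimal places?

With latitudes φ₁ = -60.670°, φ₂ = -51.040° and longitude difference Δλ = 175.730°:
cos c = sin φ₁ sin φ₂ + cos φ₁ cos φ₂ cos Δλ = (-0.8718)(-0.7776) + (0.4898)(0.6288)(-0.9972) = 0.37076,
so c = arccos(0.37076) = 1.19096 rad.
On the unit sphere the arc length equals the central angle: 1.1910.

1.1910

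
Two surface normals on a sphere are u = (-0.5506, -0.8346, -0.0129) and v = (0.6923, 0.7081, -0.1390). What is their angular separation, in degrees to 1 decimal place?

166.0°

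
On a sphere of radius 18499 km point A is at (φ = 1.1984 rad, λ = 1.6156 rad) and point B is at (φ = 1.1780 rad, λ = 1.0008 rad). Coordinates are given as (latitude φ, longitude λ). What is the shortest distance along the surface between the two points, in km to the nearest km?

4204 km

With latitudes φ₁ = 68.663°, φ₂ = 67.494° and longitude difference Δλ = -35.225°:
Haversine: a = sin²(Δφ/2) + cos φ₁ cos φ₂ sin²(Δλ/2) = 0.0001 + (0.3638)(0.3828)(0.0916) = 0.01286.
Central angle c = 2·arcsin(√a) = 0.22725 rad.
Distance = R·c = 18499 × 0.2272 ≈ 4204 km.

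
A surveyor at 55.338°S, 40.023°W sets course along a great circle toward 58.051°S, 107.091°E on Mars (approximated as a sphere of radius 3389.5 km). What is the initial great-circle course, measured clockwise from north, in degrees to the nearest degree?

Δλ = 147.114° = 2.5676 rad.
y = sin Δλ · cos φ₂ = (0.5430)(0.5292) = 0.2873
x = cos φ₁ sin φ₂ − sin φ₁ cos φ₂ cos Δλ = (0.5687)(-0.8485) − (-0.8225)(0.5292)(-0.8398) = -0.8481
θ = atan2(y, x) = 161.28°, so the bearing is 161°.

161°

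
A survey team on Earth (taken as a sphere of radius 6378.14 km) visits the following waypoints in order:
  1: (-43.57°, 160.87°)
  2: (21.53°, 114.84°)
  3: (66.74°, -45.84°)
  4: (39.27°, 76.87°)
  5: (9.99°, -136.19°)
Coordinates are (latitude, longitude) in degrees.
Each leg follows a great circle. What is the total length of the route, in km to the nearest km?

39572 km

Leg 1→2: central angle 1.3541 rad, distance 8636.7 km.
Leg 2→3: central angle 1.5803 rad, distance 10079.4 km.
Leg 3→4: central angle 1.1414 rad, distance 7280.0 km.
Leg 4→5: central angle 2.1284 rad, distance 13575.5 km.
Total: 8636.7 + 10079.4 + 7280.0 + 13575.5 ≈ 39572 km.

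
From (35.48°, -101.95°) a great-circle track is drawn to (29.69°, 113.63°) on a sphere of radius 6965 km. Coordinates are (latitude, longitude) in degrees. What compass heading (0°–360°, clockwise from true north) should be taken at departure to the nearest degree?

328°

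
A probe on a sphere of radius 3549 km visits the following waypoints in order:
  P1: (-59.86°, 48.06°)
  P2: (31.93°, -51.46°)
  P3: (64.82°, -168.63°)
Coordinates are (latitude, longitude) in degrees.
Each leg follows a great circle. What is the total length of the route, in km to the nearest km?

11990 km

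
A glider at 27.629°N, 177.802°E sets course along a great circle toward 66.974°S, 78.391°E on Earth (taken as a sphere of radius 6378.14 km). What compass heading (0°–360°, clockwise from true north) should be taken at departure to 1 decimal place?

With φ₁ = 0.4822, φ₂ = -1.1689, Δλ = -1.7350 rad, the forward-azimuth formula gives
θ = atan2( sin Δλ cos φ₂ , cos φ₁ sin φ₂ − sin φ₁ cos φ₂ cos Δλ ) = atan2(-0.3859, -0.7857) = -153.84°.
Adding 360° brings this into [0°, 360°): 206.2°.

206.2°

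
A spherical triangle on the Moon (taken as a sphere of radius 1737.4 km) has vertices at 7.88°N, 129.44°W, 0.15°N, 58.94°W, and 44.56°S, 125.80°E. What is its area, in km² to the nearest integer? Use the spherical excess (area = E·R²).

Side lengths (central angles): a = 2.3630, b = 1.8504, c = 1.2334 rad; semiperimeter s = 2.7234.
By l'Huilier's theorem, tan(E/4) = √[tan(s/2) tan((s−a)/2) tan((s−b)/2) tan((s−c)/2)], giving spherical excess E = 2.1846 rad.
Area = E·R² = 2.1846 × (1737.4)² ≈ 6594379 km².

6594379 km²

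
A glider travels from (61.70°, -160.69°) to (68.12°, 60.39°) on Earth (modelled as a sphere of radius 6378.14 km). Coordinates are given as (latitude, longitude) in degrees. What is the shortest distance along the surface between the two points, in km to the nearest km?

5216 km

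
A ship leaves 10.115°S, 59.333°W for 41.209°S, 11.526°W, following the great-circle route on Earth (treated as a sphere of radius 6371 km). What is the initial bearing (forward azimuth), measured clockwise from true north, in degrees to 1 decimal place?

Δλ = 47.807° = 0.8344 rad.
y = sin Δλ · cos φ₂ = (0.7409)(0.7523) = 0.5574
x = cos φ₁ sin φ₂ − sin φ₁ cos φ₂ cos Δλ = (0.9845)(-0.6588) − (-0.1756)(0.7523)(0.6716) = -0.5598
θ = atan2(y, x) = 135.13°, so the bearing is 135.1°.

135.1°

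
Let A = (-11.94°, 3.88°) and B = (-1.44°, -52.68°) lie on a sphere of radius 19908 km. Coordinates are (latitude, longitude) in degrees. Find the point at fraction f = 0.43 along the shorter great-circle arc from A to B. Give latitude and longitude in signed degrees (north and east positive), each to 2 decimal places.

-8.33°, -20.77°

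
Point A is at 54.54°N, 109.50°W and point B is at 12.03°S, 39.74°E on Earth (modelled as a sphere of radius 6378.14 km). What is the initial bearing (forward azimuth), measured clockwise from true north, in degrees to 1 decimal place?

41.6°

With φ₁ = 0.9519, φ₂ = -0.2100, Δλ = 2.6047 rad, the forward-azimuth formula gives
θ = atan2( sin Δλ cos φ₂ , cos φ₁ sin φ₂ − sin φ₁ cos φ₂ cos Δλ ) = atan2(0.5002, 0.5636) = 41.59°.
So the initial bearing is 41.6°.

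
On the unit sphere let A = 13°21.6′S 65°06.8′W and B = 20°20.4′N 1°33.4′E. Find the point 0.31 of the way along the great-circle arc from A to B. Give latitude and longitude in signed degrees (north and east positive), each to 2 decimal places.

Central angle δ = 1.2860 rad. Interpolating on the sphere with fraction f = 0.31:
P = [sin((1−f)δ)·A + sin(fδ)·B] / sin δ = 0.8079·A + 0.4045·B in Cartesian coordinates,
giving P = (0.7099, -0.7028, -0.0461), i.e. latitude -2.64°, longitude -44.71°.

-2.64°, -44.71°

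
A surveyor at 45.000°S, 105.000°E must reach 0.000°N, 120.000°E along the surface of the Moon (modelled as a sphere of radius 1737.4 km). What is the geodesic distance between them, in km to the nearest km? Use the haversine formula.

1423 km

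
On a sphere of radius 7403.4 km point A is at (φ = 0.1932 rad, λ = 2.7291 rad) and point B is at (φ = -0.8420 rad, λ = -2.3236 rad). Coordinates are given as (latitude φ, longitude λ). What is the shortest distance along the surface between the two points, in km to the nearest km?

11074 km

With latitudes φ₁ = 11.070°, φ₂ = -48.243° and longitude difference Δλ = 70.502°:
cos c = sin φ₁ sin φ₂ + cos φ₁ cos φ₂ cos Δλ = (0.1920)(-0.7460) + (0.9814)(0.6660)(0.3338) = 0.07492,
so c = arccos(0.07492) = 1.49580 rad.
Distance = R·c = 7403.4 × 1.4958 ≈ 11074 km.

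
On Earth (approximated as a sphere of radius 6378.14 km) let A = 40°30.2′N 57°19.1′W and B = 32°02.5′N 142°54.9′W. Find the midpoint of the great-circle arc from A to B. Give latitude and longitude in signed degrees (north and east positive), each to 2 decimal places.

The central angle between A and B is δ = 1.1657 rad.
With f = 0.5, the slerp weights are sin((1−f)δ)/sin δ = 0.5989 and sin(fδ)/sin δ = 0.5989.
Weighted sum of the unit vectors: (0.5989)·(0.4106,-0.6400,0.6495) + (0.5989)·(-0.6762,-0.5111,0.5305) = (-0.1591, -0.6894, 0.7067).
Converting back: φ = atan2(z, √(x²+y²)) = 44.97°, λ = atan2(y, x) = -102.99°.

44.97°, -102.99°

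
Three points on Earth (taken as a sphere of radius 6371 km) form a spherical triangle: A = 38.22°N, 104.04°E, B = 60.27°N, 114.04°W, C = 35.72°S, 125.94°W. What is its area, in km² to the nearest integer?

85942860 km²

Side lengths (central angles): a = 1.6840, b = 2.4518, c = 1.3381 rad; semiperimeter s = 2.7370.
By l'Huilier's theorem, tan(E/4) = √[tan(s/2) tan((s−a)/2) tan((s−b)/2) tan((s−c)/2)], giving spherical excess E = 2.1174 rad.
Area = E·R² = 2.1174 × (6371)² ≈ 85942860 km².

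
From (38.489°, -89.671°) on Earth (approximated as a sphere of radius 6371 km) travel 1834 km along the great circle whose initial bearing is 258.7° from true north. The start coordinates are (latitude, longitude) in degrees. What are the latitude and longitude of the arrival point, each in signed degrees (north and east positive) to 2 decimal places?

33.59°, -109.20°

Angular distance δ = d/R = 1834/6371 = 0.28787 rad; initial bearing θ = 4.5152 rad.
sin φ₂ = sin φ₁ cos δ + cos φ₁ sin δ cos θ = (0.6224)(0.9589) + (0.7827)(0.2839)(-0.1959) = 0.5532, so φ₂ = 33.59°.
Δλ = atan2(sin θ sin δ cos φ₁, cos δ − sin φ₁ sin φ₂) = atan2(-0.2179, 0.6146) = -19.524°.
λ₂ = -89.671° − 19.524° = -109.20°.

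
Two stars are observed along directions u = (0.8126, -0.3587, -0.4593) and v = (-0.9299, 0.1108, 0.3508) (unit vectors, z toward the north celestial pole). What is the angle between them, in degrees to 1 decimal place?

163.0°

u·v = -0.9565; |u| = 1.0000, |v| = 1.0000.
cos θ = (u·v)/(|u||v|) = -0.9565, so θ = 163.0°.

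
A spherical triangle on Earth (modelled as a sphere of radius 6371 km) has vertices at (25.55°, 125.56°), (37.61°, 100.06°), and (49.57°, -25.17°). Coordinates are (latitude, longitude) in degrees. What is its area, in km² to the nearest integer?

Side lengths (central angles): a = 1.4018, b = 1.7539, c = 0.4316 rad; semiperimeter s = 1.7936.
By l'Huilier's theorem, tan(E/4) = √[tan(s/2) tan((s−a)/2) tan((s−b)/2) tan((s−c)/2)], giving spherical excess E = 0.2527 rad.
Area = E·R² = 0.2527 × (6371)² ≈ 10256422 km².

10256422 km²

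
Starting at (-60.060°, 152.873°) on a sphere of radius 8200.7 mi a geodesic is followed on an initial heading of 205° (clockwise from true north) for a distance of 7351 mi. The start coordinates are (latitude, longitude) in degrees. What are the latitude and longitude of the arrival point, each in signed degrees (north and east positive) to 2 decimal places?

Angular distance δ = d/R = 7351/8200.7 = 0.89639 rad; initial bearing θ = 3.5779 rad.
sin φ₂ = sin φ₁ cos δ + cos φ₁ sin δ cos θ = (-0.8665)(0.6244) + (0.4991)(0.7811)(-0.9063) = -0.8944, so φ₂ = -63.43°.
Δλ = atan2(sin θ sin δ cos φ₁, cos δ − sin φ₁ sin φ₂) = atan2(-0.1647, -0.1506) = -132.433°.
λ₂ = 152.873° − 132.433° = 20.44°.

-63.43°, 20.44°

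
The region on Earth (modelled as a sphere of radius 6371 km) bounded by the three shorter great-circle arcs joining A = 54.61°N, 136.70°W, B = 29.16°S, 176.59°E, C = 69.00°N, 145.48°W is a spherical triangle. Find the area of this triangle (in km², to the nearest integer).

Side lengths (central angles): a = 1.7804, b = 0.2608, c = 1.6213 rad; semiperimeter s = 1.8312.
By l'Huilier's theorem, tan(E/4) = √[tan(s/2) tan((s−a)/2) tan((s−b)/2) tan((s−c)/2)], giving spherical excess E = 0.2358 rad.
Area = E·R² = 0.2358 × (6371)² ≈ 9571388 km².

9571388 km²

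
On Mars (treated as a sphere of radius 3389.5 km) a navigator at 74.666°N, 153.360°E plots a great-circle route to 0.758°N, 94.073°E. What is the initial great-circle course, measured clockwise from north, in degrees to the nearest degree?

240°

With φ₁ = 1.3032, φ₂ = 0.0132, Δλ = -1.0348 rad, the forward-azimuth formula gives
θ = atan2( sin Δλ cos φ₂ , cos φ₁ sin φ₂ − sin φ₁ cos φ₂ cos Δλ ) = atan2(-0.8597, -0.4890) = -119.63°.
Adding 360° brings this into [0°, 360°): 240°.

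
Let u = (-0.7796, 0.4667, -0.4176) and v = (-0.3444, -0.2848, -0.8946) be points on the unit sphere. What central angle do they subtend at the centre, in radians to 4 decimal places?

1.0366 rad

u·v = 0.5092; |u| = 1.0000, |v| = 1.0000.
cos θ = (u·v)/(|u||v|) = 0.5092, so θ = 1.0366 rad.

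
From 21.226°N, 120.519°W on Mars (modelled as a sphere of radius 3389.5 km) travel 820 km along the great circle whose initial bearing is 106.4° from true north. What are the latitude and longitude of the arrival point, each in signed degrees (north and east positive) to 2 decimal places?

Angular distance δ = d/R = 820/3389.5 = 0.24192 rad; initial bearing θ = 1.8570 rad.
sin φ₂ = sin φ₁ cos δ + cos φ₁ sin δ cos θ = (0.3620)(0.9709) + (0.9322)(0.2396)(-0.2823) = 0.2885, so φ₂ = 16.77°.
Δλ = atan2(sin θ sin δ cos φ₁, cos δ − sin φ₁ sin φ₂) = atan2(0.2142, 0.8664) = 13.888°.
λ₂ = -120.519° + 13.888° = -106.63°.

16.77°, -106.63°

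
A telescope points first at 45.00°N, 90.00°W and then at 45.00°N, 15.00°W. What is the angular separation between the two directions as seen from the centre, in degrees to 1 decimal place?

Let φ₁ = 0.7854 rad, φ₂ = 0.7854 rad, and Δλ = 1.3090 rad.
Haversine: a = sin²(Δφ/2) + cos φ₁ cos φ₂ sin²(Δλ/2) = 0.0000 + (0.7071)(0.7071)(0.3706) = 0.18530.
Central angle c = 2·arcsin(√a) = 0.89000 rad.
So the angular separation is 51.0°.

51.0°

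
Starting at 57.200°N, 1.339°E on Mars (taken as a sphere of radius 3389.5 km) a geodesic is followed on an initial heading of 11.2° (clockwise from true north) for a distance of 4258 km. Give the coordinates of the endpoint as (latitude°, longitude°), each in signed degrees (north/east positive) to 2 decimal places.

Angular distance δ = d/R = 4258/3389.5 = 1.25623 rad; initial bearing θ = 0.1955 rad.
sin φ₂ = sin φ₁ cos δ + cos φ₁ sin δ cos θ = (0.8406)(0.3094) + (0.5417)(0.9509)(0.9810) = 0.7654, so φ₂ = 49.94°.
Δλ = atan2(sin θ sin δ cos φ₁, cos δ − sin φ₁ sin φ₂) = atan2(0.1001, -0.3340) = 163.322°.
λ₂ = 1.339° + 163.322° = 164.66°.

49.94°, 164.66°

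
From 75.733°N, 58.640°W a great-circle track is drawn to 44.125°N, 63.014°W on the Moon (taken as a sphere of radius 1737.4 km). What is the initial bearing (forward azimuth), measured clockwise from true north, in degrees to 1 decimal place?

186.0°

With φ₁ = 1.3218, φ₂ = 0.7701, Δλ = -0.0763 rad, the forward-azimuth formula gives
θ = atan2( sin Δλ cos φ₂ , cos φ₁ sin φ₂ − sin φ₁ cos φ₂ cos Δλ ) = atan2(-0.0547, -0.5221) = -174.01°.
Adding 360° brings this into [0°, 360°): 186.0°.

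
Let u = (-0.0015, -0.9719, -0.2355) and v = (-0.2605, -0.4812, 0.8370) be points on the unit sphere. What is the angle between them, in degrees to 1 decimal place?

u·v = 0.2710; |u| = 1.0000, |v| = 1.0000.
cos θ = (u·v)/(|u||v|) = 0.2710, so θ = 74.3°.

74.3°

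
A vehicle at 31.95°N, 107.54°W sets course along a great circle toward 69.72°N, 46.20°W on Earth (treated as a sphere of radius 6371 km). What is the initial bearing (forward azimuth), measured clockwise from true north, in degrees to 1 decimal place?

Δλ = 61.340° = 1.0706 rad.
y = sin Δλ · cos φ₂ = (0.8775)(0.3466) = 0.3041
x = cos φ₁ sin φ₂ − sin φ₁ cos φ₂ cos Δλ = (0.8485)(0.9380) − (0.5292)(0.3466)(0.4796) = 0.7079
θ = atan2(y, x) = 23.25°, so the bearing is 23.2°.

23.2°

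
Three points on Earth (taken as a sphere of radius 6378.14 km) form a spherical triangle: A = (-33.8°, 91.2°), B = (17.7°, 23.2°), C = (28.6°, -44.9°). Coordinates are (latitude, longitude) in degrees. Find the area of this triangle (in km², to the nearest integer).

Side lengths (central angles): a = 1.0956, b = 2.4849, c = 1.4430 rad; semiperimeter s = 2.5118.
By l'Huilier's theorem, tan(E/4) = √[tan(s/2) tan((s−a)/2) tan((s−b)/2) tan((s−c)/2)], giving spherical excess E = 0.5743 rad.
Area = E·R² = 0.5743 × (6378.14)² ≈ 23363441 km².

23363441 km²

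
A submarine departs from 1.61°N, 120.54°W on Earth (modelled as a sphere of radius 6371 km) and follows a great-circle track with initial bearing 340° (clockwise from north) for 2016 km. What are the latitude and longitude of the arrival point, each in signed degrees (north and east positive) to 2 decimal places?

Angular distance δ = d/R = 2016/6371 = 0.31643 rad; initial bearing θ = 5.9341 rad.
sin φ₂ = sin φ₁ cos δ + cos φ₁ sin δ cos θ = (0.0281)(0.9504) + (0.9996)(0.3112)(0.9397) = 0.3190, so φ₂ = 18.60°.
Δλ = atan2(sin θ sin δ cos φ₁, cos δ − sin φ₁ sin φ₂) = atan2(-0.1064, 0.9414) = -6.448°.
λ₂ = -120.540° − 6.448° = -126.99°.

18.60°, -126.99°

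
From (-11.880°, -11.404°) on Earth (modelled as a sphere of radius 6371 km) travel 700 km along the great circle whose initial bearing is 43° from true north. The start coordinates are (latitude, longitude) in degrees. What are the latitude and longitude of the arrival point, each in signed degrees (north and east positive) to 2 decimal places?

Angular distance δ = d/R = 700/6371 = 0.10987 rad; initial bearing θ = 0.7505 rad.
sin φ₂ = sin φ₁ cos δ + cos φ₁ sin δ cos θ = (-0.2059)(0.9940) + (0.9786)(0.1097)(0.7314) = -0.1261, so φ₂ = -7.25°.
Δλ = atan2(sin θ sin δ cos φ₁, cos δ − sin φ₁ sin φ₂) = atan2(0.0732, 0.9680) = 4.323°.
λ₂ = -11.404° + 4.323° = -7.08°.

-7.25°, -7.08°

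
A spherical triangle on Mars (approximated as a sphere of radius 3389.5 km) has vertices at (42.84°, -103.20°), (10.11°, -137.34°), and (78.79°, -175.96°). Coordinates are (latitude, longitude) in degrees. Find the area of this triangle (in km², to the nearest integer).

3768312 km²

Side lengths (central angles): a = 1.2433, b = 0.7824, c = 0.7716 rad; semiperimeter s = 1.3986.
By l'Huilier's theorem, tan(E/4) = √[tan(s/2) tan((s−a)/2) tan((s−b)/2) tan((s−c)/2)], giving spherical excess E = 0.3280 rad.
Area = E·R² = 0.3280 × (3389.5)² ≈ 3768312 km².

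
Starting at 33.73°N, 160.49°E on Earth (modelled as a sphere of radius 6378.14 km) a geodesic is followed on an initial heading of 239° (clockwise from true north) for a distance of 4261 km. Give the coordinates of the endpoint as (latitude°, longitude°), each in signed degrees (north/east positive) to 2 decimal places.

9.82°, 127.88°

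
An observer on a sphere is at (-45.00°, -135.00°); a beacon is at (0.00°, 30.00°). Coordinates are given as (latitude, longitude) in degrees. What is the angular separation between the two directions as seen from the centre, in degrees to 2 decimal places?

Let φ₁ = -0.7854 rad, φ₂ = 0.0000 rad, and Δλ = 2.8798 rad.
cos c = sin φ₁ sin φ₂ + cos φ₁ cos φ₂ cos Δλ = (-0.7071)(0.0000) + (0.7071)(1.0000)(-0.9659) = -0.68301,
so c = arccos(-0.68301) = 2.32268 rad.
So the angular separation is 133.08°.

133.08°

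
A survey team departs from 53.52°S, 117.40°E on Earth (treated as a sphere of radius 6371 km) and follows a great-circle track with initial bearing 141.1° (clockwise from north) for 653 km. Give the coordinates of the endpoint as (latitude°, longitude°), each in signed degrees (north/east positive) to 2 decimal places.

Angular distance δ = d/R = 653/6371 = 0.10250 rad; initial bearing θ = 2.4627 rad.
sin φ₂ = sin φ₁ cos δ + cos φ₁ sin δ cos θ = (-0.8041)(0.9948) + (0.5945)(0.1023)(-0.7782) = -0.8472, so φ₂ = -57.91°.
Δλ = atan2(sin θ sin δ cos φ₁, cos δ − sin φ₁ sin φ₂) = atan2(0.0382, 0.3136) = 6.946°.
λ₂ = 117.400° + 6.946° = 124.35°.

-57.91°, 124.35°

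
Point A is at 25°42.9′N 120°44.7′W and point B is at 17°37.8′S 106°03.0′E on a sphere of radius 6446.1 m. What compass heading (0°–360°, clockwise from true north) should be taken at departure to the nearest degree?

With φ₁ = 0.4488, φ₂ = -0.3077, Δλ = -2.3249 rad, the forward-azimuth formula gives
θ = atan2( sin Δλ cos φ₂ , cos φ₁ sin φ₂ − sin φ₁ cos φ₂ cos Δλ ) = atan2(-0.6947, 0.0102) = -89.16°.
Adding 360° brings this into [0°, 360°): 271°.

271°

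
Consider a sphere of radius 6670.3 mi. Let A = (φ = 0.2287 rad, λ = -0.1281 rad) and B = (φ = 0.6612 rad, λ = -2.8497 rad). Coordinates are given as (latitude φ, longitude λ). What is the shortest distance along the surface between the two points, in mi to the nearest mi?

14464 mi

In radians: φ₁ = 0.2287, φ₂ = 0.6612, Δλ = -155.936° = -2.7216 rad.
Haversine: a = sin²(Δφ/2) + cos φ₁ cos φ₂ sin²(Δλ/2) = 0.0460 + (0.9740)(0.7893)(0.9565) = 0.78134.
Central angle c = 2·arcsin(√a) = 2.16842 rad.
Distance = R·c = 6670.3 × 2.1684 ≈ 14464 mi.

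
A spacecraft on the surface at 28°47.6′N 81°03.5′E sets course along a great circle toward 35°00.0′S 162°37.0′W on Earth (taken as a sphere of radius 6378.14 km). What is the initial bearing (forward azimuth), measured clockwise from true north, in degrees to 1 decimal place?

114.1°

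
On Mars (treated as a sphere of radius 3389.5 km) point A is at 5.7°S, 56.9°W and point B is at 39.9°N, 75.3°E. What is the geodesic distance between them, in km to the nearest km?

With latitudes φ₁ = -5.700°, φ₂ = 39.900° and longitude difference Δλ = 132.200°:
cos c = sin φ₁ sin φ₂ + cos φ₁ cos φ₂ cos Δλ = (-0.0993)(0.6414) + (0.9951)(0.7672)(-0.6717) = -0.57648,
so c = arccos(-0.57648) = 2.18521 rad.
Distance = R·c = 3389.5 × 2.1852 ≈ 7407 km.

7407 km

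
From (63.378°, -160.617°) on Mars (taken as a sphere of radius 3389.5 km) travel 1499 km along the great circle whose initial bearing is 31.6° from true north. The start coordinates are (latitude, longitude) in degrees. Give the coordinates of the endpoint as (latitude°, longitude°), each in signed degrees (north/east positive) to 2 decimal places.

Angular distance δ = d/R = 1499/3389.5 = 0.44225 rad; initial bearing θ = 0.5515 rad.
sin φ₂ = sin φ₁ cos δ + cos φ₁ sin δ cos θ = (0.8940)(0.9038) + (0.4481)(0.4280)(0.8517) = 0.9713, so φ₂ = 76.24°.
Δλ = atan2(sin θ sin δ cos φ₁, cos δ − sin φ₁ sin φ₂) = atan2(0.1005, 0.0355) = 70.566°.
λ₂ = -160.617° + 70.566° = -90.05°.

76.24°, -90.05°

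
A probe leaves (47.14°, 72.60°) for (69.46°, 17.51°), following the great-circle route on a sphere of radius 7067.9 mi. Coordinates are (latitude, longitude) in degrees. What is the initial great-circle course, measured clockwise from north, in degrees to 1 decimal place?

With φ₁ = 0.8227, φ₂ = 1.2123, Δλ = -0.9615 rad, the forward-azimuth formula gives
θ = atan2( sin Δλ cos φ₂ , cos φ₁ sin φ₂ − sin φ₁ cos φ₂ cos Δλ ) = atan2(-0.2877, 0.4898) = -30.43°.
Adding 360° brings this into [0°, 360°): 329.6°.

329.6°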